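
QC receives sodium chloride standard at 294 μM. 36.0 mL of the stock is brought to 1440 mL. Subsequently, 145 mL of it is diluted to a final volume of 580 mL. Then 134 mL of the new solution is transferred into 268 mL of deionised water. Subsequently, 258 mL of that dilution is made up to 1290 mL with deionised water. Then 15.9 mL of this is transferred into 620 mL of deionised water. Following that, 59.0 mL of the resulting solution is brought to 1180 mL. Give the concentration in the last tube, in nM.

Overall dilution factor = 40 × 4 × 3 × 5 × 39.99 × 20 = 1.92 × 10⁶.
294 μM / 1.92 × 10⁶ = 1.53 × 10⁻⁴ μM = 0.153 nM.

0.153 nM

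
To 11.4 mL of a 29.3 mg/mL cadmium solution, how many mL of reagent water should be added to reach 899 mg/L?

360 mL

899 mg/L = 0.899 mg/mL.
V₂ = C₁V₁/C₂ = 29.3 × 11.4 / 0.899 = 372 mL.
Diluent to add = V₂ − V₁ = 372 − 11.4 = 360 mL.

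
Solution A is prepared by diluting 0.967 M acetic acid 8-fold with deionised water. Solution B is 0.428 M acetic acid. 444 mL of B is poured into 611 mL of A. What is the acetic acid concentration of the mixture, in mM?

C_A = 0.967 M / 8 = 0.121 M.
C_mix = (C_A·V_A + C_B·V_B)/(V_A + V_B) = (0.121×611 + 0.428×444) / 1055 = 0.250 M = 250 mM.

250 mM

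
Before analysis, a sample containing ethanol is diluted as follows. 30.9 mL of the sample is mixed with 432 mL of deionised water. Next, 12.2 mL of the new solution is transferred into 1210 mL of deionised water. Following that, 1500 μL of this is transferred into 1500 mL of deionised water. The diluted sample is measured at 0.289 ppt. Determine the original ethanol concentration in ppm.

0.434 ppm

Overall dilution factor = 14.98 × 100.2 × 1001 = 1.50 × 10⁶.
Original = 0.289 ppt × 1.50 × 10⁶ = 4.34 × 10⁵ ppt = 0.434 ppm.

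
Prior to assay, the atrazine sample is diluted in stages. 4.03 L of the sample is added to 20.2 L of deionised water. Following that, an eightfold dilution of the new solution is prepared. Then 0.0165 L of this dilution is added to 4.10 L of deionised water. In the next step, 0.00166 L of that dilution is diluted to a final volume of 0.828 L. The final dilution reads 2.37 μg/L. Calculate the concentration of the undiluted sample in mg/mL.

14.2 mg/mL

Overall dilution factor = 6.012 × 8 × 249.5 × 498.8 = 5.99 × 10⁶.
Original = 2.37 μg/L × 5.99 × 10⁶ = 1.42 × 10⁷ μg/L = 14.2 mg/mL.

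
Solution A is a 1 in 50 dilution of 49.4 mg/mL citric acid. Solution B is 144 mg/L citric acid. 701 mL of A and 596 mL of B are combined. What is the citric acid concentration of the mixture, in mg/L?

C_A = 49.4 mg/mL / 50 = 0.988 mg/mL.
C_B = 144 mg/L = 0.144 mg/mL.
C_mix = (C_A·V_A + C_B·V_B)/(V_A + V_B) = (0.988×701 + 0.144×596) / 1297 = 0.600 mg/mL = 600 mg/L.

600 mg/L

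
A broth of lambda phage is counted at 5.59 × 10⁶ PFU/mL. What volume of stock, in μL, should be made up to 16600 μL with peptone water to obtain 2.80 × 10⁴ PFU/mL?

83.1 μL

V₁ = C₂V₂/C₁ = 2.80 × 10⁴ × 16600 / 5.59 × 10⁶ = 83.1 μL.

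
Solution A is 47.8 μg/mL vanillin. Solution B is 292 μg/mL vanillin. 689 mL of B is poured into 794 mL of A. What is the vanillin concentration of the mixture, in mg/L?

161 mg/L

C_mix = (C_A·V_A + C_B·V_B)/(V_A + V_B) = (47.8×794 + 292×689) / 1483 = 161 μg/mL = 161 mg/L.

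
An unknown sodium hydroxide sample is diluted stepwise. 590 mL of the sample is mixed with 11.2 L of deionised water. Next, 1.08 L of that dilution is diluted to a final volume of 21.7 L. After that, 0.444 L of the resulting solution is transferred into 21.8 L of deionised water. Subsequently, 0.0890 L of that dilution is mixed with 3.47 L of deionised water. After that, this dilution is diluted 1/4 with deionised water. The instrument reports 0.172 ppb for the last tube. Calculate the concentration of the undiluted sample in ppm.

Overall dilution factor = 19.98 × 20.09 × 50.10 × 39.99 × 4 = 3.22 × 10⁶.
Original = 0.172 ppb × 3.22 × 10⁶ = 5.53 × 10⁵ ppb = 553 ppm.

553 ppm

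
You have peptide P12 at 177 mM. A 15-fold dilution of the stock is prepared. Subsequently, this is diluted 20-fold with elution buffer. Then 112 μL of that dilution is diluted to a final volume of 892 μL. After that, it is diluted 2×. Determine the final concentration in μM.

37.0 μM

Overall dilution factor = 15 × 20 × 7.964 × 2 = 4779.
177 mM / 4779 = 0.0370 mM = 37.0 μM.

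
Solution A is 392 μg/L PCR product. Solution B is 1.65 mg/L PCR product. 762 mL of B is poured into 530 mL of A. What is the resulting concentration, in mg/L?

C_B = 1.65 mg/L = 1650 μg/L.
C_mix = (C_A·V_A + C_B·V_B)/(V_A + V_B) = (392×530 + 1650×762) / 1292 = 1134 μg/L = 1.13 mg/L.

1.13 mg/L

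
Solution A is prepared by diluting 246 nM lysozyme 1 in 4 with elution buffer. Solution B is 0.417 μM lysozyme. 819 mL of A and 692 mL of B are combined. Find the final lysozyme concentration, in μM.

0.224 μM

C_A = 246 nM / 4 = 61.5 nM.
C_B = 0.417 μM = 417 nM.
C_mix = (C_A·V_A + C_B·V_B)/(V_A + V_B) = (61.5×819 + 417×692) / 1511 = 224 nM = 0.224 μM.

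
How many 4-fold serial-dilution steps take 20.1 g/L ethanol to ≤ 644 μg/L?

8

Need 4ⁿ ≥ 3.12 × 10⁴, so n ≥ log(3.12 × 10⁴)/log(4) = 7.46.
Minimum whole steps: n = 8.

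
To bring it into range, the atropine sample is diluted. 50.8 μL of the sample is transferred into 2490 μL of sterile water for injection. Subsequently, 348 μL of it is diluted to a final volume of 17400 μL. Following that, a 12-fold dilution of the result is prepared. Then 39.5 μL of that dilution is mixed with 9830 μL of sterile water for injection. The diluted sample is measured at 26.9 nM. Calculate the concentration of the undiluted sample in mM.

Overall dilution factor = 50.02 × 50 × 12 × 249.9 = 7.50 × 10⁶.
Original = 26.9 nM × 7.50 × 10⁶ = 2.02 × 10⁸ nM = 202 mM.

202 mM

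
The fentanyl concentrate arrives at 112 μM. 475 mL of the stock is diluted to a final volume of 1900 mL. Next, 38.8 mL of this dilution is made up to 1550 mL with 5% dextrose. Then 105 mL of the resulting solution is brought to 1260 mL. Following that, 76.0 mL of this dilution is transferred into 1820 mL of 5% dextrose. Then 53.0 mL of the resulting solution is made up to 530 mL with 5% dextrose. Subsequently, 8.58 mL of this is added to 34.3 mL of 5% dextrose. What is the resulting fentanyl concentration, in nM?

Overall dilution factor = 4 × 39.95 × 12 × 24.95 × 10 × 4.998 = 2.39 × 10⁶.
112 μM / 2.39 × 10⁶ = 4.68 × 10⁻⁵ μM = 0.0468 nM.

0.0468 nM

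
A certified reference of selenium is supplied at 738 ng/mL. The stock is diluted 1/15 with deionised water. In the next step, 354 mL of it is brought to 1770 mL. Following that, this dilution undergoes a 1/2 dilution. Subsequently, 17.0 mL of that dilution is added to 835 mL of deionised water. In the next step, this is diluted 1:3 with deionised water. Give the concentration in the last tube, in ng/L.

Overall dilution factor = 15 × 5 × 2 × 50.12 × 3 = 2.26 × 10⁴.
738 ng/mL / 2.26 × 10⁴ = 0.0327 ng/mL = 32.7 ng/L.

32.7 ng/L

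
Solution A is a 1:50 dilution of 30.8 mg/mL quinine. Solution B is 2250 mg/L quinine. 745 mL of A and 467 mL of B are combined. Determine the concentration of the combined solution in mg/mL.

C_A = 30.8 mg/mL / 50 = 0.616 mg/mL.
C_B = 2250 mg/L = 2.25 mg/mL.
C_mix = (C_A·V_A + C_B·V_B)/(V_A + V_B) = (0.616×745 + 2.25×467) / 1212 = 1.25 mg/mL.

1.25 mg/mL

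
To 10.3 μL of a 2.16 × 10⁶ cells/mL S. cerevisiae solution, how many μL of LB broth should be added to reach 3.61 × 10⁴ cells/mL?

606 μL

V₂ = C₁V₁/C₂ = 2.16 × 10⁶ × 10.3 / 3.61 × 10⁴ = 616 μL.
Diluent to add = V₂ − V₁ = 616 − 10.3 = 606 μL.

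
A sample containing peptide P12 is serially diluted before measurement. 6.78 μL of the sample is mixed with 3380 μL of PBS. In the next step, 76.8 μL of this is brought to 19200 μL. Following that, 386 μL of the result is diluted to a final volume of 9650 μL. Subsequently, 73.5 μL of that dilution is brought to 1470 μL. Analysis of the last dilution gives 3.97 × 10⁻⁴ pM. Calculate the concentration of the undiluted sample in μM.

0.0248 μM

Overall dilution factor = 499.5 × 250 × 25 × 20 = 6.24 × 10⁷.
Original = 3.97 × 10⁻⁴ pM × 6.24 × 10⁷ = 2.48 × 10⁴ pM = 0.0248 μM.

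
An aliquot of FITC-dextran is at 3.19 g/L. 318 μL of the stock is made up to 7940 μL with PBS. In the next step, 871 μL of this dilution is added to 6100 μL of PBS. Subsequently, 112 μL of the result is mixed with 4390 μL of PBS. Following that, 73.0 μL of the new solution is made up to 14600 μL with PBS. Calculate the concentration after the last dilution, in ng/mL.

Overall dilution factor = 24.97 × 8.003 × 40.20 × 200 = 1.61 × 10⁶.
3.19 g/L / 1.61 × 10⁶ = 1.99 × 10⁻⁶ g/L = 1.99 ng/mL.

1.99 ng/mL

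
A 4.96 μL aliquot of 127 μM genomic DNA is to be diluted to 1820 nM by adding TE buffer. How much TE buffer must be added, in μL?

341 μL

1820 nM = 1.82 μM.
V₂ = C₁V₁/C₂ = 127 × 4.96 / 1.82 = 346 μL.
Diluent to add = V₂ − V₁ = 346 − 4.96 = 341 μL.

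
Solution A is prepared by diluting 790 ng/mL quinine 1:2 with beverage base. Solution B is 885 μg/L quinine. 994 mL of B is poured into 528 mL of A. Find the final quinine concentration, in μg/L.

715 μg/L

C_A = 790 ng/mL / 2 = 395 ng/mL.
C_B = 885 μg/L = 885 ng/mL.
C_mix = (C_A·V_A + C_B·V_B)/(V_A + V_B) = (395×528 + 885×994) / 1522 = 715 ng/mL = 715 μg/L.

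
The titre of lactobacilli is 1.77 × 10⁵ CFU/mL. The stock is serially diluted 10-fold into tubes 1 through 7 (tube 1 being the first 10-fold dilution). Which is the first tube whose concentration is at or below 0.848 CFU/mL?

Tube n has concentration 1.77 × 10⁵ CFU/mL / 10ⁿ.
Need 10ⁿ ≥ 1.77 × 10⁵ CFU/mL / 0.848 CFU/mL = 2.09 × 10⁵, so n ≥ 5.32.
First such tube: n = 6.

tube 6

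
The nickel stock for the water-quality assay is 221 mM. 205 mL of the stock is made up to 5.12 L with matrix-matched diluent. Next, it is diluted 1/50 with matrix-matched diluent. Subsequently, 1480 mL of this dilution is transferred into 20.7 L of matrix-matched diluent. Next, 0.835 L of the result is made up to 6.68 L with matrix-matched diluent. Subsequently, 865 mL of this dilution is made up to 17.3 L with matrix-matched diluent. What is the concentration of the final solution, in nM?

Overall dilution factor = 24.98 × 50 × 14.99 × 8 × 20 = 2.99 × 10⁶.
221 mM / 2.99 × 10⁶ = 7.38 × 10⁻⁵ mM = 73.8 nM.

73.8 nM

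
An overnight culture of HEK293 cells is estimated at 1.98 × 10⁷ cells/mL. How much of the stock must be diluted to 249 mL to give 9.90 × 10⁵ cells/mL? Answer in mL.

12.5 mL

V₁ = C₂V₂/C₁ = 9.90 × 10⁵ × 249 / 1.98 × 10⁷ = 12.5 mL.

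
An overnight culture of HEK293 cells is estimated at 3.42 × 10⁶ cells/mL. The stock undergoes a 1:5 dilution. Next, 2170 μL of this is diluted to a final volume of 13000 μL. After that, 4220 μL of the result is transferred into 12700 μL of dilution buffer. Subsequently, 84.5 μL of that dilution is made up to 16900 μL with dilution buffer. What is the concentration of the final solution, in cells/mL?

142 cells/mL

Overall dilution factor = 5 × 5.991 × 4.009 × 200 = 2.40 × 10⁴.
3.42 × 10⁶ cells/mL / 2.40 × 10⁴ = 142 cells/mL.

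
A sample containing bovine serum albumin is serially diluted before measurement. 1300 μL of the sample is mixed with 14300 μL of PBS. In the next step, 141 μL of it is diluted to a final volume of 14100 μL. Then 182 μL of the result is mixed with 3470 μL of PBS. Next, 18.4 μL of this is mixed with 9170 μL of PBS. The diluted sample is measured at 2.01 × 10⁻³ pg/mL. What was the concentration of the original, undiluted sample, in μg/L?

Overall dilution factor = 12 × 100 × 20.07 × 499.4 = 1.20 × 10⁷.
Original = 2.01 × 10⁻³ pg/mL × 1.20 × 10⁷ = 2.42 × 10⁴ pg/mL = 24.2 μg/L.

24.2 μg/L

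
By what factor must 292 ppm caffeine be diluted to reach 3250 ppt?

Factor = C₀/C_target = 292 ppm / 3250 ppt = 8.98 × 10⁴.

8.98 × 10⁴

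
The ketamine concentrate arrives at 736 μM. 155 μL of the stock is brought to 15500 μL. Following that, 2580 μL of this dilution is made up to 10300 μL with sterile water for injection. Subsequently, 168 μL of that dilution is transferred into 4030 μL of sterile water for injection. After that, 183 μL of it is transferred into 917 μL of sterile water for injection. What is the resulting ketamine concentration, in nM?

12.3 nM

Overall dilution factor = 100 × 3.992 × 24.99 × 6.011 = 6.00 × 10⁴.
736 μM / 6.00 × 10⁴ = 0.0123 μM = 12.3 nM.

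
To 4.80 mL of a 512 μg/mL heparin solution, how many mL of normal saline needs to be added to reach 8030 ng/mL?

8030 ng/mL = 8.03 μg/mL.
V₂ = C₁V₁/C₂ = 512 × 4.80 / 8.03 = 306 mL.
Diluent to add = V₂ − V₁ = 306 − 4.80 = 301 mL.

301 mL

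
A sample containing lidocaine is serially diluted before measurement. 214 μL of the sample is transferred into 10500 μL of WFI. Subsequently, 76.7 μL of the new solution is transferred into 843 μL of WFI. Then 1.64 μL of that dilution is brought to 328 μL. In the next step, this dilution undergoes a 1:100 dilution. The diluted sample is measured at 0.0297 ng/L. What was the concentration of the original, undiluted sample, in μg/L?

357 μg/L

Overall dilution factor = 50.07 × 11.99 × 200 × 100 = 1.20 × 10⁷.
Original = 0.0297 ng/L × 1.20 × 10⁷ = 3.57 × 10⁵ ng/L = 357 μg/L.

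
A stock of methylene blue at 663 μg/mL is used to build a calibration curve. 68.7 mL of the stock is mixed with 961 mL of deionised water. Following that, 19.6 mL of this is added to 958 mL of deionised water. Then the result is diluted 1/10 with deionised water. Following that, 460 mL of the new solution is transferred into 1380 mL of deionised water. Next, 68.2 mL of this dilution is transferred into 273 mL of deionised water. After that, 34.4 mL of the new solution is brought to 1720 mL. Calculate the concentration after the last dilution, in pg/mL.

Overall dilution factor = 14.99 × 49.88 × 10 × 4 × 5.003 × 50 = 7.48 × 10⁶.
663 μg/mL / 7.48 × 10⁶ = 8.86 × 10⁻⁵ μg/mL = 88.6 pg/mL.

88.6 pg/mL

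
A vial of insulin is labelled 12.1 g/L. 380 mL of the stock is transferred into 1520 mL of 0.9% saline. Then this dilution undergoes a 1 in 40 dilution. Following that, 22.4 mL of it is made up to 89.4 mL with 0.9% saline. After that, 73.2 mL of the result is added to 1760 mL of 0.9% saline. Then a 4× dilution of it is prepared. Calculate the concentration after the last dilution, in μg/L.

151 μg/L

Overall dilution factor = 5 × 40 × 3.991 × 25.04 × 4 = 8.00 × 10⁴.
12.1 g/L / 8.00 × 10⁴ = 1.51 × 10⁻⁴ g/L = 151 μg/L.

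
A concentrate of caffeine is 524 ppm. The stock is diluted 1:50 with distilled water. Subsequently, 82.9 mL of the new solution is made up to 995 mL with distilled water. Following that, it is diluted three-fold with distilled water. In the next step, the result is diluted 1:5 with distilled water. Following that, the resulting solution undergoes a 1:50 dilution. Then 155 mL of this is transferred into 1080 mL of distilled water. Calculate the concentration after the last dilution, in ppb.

0.146 ppb

Overall dilution factor = 50 × 12.00 × 3 × 5 × 50 × 7.968 = 3.59 × 10⁶.
524 ppm / 3.59 × 10⁶ = 1.46 × 10⁻⁴ ppm = 0.146 ppb.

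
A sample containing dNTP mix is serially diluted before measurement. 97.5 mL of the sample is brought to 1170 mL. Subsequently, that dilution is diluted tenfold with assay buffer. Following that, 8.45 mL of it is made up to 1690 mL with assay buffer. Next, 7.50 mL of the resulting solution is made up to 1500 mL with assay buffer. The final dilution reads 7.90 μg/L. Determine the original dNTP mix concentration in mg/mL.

37.9 mg/mL

Overall dilution factor = 12 × 10 × 200 × 200 = 4.80 × 10⁶.
Original = 7.90 μg/L × 4.80 × 10⁶ = 3.79 × 10⁷ μg/L = 37.9 mg/mL.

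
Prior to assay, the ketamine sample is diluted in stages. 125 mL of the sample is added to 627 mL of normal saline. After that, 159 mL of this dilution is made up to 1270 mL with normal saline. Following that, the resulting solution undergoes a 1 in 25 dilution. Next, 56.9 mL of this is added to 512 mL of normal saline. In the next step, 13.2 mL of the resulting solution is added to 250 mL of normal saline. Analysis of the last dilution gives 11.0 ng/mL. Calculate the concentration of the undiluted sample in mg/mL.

2.63 mg/mL

Overall dilution factor = 6.016 × 7.987 × 25 × 9.998 × 19.94 = 2.39 × 10⁵.
Original = 11.0 ng/mL × 2.39 × 10⁵ = 2.63 × 10⁶ ng/mL = 2.63 mg/mL.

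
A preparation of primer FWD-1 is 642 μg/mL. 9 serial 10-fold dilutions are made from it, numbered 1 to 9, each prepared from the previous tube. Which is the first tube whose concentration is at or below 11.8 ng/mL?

Tube n has concentration 642 μg/mL / 10ⁿ.
Need 10ⁿ ≥ 642 μg/mL / 11.8 ng/mL = 5.44 × 10⁴, so n ≥ 4.74.
First such tube: n = 5.

tube 5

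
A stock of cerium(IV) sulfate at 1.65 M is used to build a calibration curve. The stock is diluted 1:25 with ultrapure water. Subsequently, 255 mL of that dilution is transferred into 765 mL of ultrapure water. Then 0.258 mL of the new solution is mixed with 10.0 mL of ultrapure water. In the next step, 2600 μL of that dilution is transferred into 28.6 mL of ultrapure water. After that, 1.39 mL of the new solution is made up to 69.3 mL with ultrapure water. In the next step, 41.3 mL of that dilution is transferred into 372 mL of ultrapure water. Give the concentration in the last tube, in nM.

69.3 nM

Overall dilution factor = 25 × 4 × 39.76 × 12 × 49.86 × 10.01 = 2.38 × 10⁷.
1.65 M / 2.38 × 10⁷ = 6.93 × 10⁻⁸ M = 69.3 nM.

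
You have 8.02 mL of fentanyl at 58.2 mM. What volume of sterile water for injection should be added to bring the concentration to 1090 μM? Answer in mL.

420 mL

1090 μM = 1.09 mM.
V₂ = C₁V₁/C₂ = 58.2 × 8.02 / 1.09 = 428 mL.
Diluent to add = V₂ − V₁ = 428 − 8.02 = 420 mL.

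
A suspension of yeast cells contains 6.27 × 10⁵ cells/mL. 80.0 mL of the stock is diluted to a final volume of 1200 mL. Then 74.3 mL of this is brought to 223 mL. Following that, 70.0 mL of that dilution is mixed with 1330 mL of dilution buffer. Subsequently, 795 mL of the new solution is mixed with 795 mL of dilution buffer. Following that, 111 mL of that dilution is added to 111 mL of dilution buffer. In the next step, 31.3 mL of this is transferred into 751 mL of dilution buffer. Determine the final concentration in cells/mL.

Overall dilution factor = 15 × 3.001 × 20 × 2 × 2 × 24.99 = 9.00 × 10⁴.
6.27 × 10⁵ cells/mL / 9.00 × 10⁴ = 6.97 cells/mL.

6.97 cells/mL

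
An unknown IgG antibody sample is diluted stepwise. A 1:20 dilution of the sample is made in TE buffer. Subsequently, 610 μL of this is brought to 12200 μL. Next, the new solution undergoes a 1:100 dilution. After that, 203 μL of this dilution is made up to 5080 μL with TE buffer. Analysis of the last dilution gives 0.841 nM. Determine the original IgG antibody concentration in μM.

Overall dilution factor = 20 × 20 × 100 × 25.02 = 1.00 × 10⁶.
Original = 0.841 nM × 1.00 × 10⁶ = 8.42 × 10⁵ nM = 842 μM.

842 μM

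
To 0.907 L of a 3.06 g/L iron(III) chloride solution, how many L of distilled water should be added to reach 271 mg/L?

9.33 L

271 mg/L = 0.271 g/L.
V₂ = C₁V₁/C₂ = 3.06 × 0.907 / 0.271 = 10.2 L.
Diluent to add = V₂ − V₁ = 10.2 − 0.907 = 9.33 L.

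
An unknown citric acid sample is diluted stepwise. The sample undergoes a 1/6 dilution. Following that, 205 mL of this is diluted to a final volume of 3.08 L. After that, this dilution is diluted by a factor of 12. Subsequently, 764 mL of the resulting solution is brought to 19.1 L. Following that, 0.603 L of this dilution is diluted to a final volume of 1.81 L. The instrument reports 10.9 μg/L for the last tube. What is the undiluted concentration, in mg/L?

885 mg/L

Overall dilution factor = 6 × 15.02 × 12 × 25 × 3.002 = 8.12 × 10⁴.
Original = 10.9 μg/L × 8.12 × 10⁴ = 8.85 × 10⁵ μg/L = 885 mg/L.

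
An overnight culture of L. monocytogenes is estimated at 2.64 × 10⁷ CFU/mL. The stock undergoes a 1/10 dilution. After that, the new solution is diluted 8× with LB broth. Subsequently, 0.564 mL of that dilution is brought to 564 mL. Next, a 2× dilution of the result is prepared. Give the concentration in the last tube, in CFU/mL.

Overall dilution factor = 10 × 8 × 1000 × 2 = 1.60 × 10⁵.
2.64 × 10⁷ CFU/mL / 1.60 × 10⁵ = 165 CFU/mL.

165 CFU/mL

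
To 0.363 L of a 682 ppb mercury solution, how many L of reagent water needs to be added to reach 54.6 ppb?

V₂ = C₁V₁/C₂ = 682 × 0.363 / 54.6 = 4.53 L.
Diluent to add = V₂ − V₁ = 4.53 − 0.363 = 4.17 L.

4.17 L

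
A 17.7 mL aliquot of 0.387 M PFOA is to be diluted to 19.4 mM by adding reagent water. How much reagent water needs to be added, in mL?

335 mL

19.4 mM = 0.0194 M.
V₂ = C₁V₁/C₂ = 0.387 × 17.7 / 0.0194 = 353 mL.
Diluent to add = V₂ − V₁ = 353 − 17.7 = 335 mL.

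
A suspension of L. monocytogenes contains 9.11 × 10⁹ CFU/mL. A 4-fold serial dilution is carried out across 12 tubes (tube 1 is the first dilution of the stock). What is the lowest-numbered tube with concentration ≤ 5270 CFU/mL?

Tube n has concentration 9.11 × 10⁹ CFU/mL / 4ⁿ.
Need 4ⁿ ≥ 9.11 × 10⁹ CFU/mL / 5270 CFU/mL = 1.73 × 10⁶, so n ≥ 10.36.
First such tube: n = 11.

tube 11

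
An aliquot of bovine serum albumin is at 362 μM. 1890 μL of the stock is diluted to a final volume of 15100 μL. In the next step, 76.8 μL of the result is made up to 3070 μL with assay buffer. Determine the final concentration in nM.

1130 nM

Overall dilution factor = 7.989 × 39.97 = 319.
362 μM / 319 = 1.13 μM = 1130 nM.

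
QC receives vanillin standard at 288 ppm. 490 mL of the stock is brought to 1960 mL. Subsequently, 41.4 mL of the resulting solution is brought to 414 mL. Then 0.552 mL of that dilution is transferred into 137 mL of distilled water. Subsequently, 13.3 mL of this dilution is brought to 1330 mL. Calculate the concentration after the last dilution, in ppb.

0.289 ppb

Overall dilution factor = 4 × 10 × 249.2 × 100 = 9.97 × 10⁵.
288 ppm / 9.97 × 10⁵ = 2.89 × 10⁻⁴ ppm = 0.289 ppb.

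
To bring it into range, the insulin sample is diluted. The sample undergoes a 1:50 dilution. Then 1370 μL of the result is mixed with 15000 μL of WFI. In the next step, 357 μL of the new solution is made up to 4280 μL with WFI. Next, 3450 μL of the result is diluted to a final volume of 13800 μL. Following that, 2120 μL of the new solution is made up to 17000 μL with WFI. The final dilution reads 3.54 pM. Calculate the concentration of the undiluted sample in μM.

Overall dilution factor = 50 × 11.95 × 11.99 × 4 × 8.019 = 2.30 × 10⁵.
Original = 3.54 pM × 2.30 × 10⁵ = 8.13 × 10⁵ pM = 0.813 μM.

0.813 μM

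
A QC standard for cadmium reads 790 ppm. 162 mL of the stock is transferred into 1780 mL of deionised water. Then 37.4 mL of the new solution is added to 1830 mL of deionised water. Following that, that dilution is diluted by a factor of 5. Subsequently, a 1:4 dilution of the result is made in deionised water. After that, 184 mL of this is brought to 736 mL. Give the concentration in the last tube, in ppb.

16.5 ppb

Overall dilution factor = 11.99 × 49.93 × 5 × 4 × 4 = 4.79 × 10⁴.
790 ppm / 4.79 × 10⁴ = 0.0165 ppm = 16.5 ppb.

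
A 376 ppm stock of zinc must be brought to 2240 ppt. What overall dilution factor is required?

Factor = C₀/C_target = 376 ppm / 2240 ppt = 1.68 × 10⁵.

1.68 × 10⁵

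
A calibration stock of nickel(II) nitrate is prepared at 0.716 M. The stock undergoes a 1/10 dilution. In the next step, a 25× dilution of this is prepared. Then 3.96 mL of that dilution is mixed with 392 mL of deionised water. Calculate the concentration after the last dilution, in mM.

0.0286 mM

Overall dilution factor = 10 × 25 × 99.99 = 2.50 × 10⁴.
0.716 M / 2.50 × 10⁴ = 2.86 × 10⁻⁵ M = 0.0286 mM.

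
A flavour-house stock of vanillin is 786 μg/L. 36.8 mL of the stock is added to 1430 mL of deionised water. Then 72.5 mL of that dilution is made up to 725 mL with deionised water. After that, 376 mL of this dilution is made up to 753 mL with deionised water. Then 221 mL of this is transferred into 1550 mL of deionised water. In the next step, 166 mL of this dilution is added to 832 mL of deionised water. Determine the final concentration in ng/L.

Overall dilution factor = 39.86 × 10 × 2.003 × 8.014 × 6.012 = 3.85 × 10⁴.
786 μg/L / 3.85 × 10⁴ = 0.0204 μg/L = 20.4 ng/L.

20.4 ng/L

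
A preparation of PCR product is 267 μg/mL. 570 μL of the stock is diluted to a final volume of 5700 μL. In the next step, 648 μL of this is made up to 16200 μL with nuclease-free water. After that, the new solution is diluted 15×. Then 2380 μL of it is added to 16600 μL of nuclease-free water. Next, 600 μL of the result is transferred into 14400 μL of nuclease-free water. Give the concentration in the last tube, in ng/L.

Overall dilution factor = 10 × 25 × 15 × 7.975 × 25 = 7.48 × 10⁵.
267 μg/mL / 7.48 × 10⁵ = 3.57 × 10⁻⁴ μg/mL = 357 ng/L.

357 ng/L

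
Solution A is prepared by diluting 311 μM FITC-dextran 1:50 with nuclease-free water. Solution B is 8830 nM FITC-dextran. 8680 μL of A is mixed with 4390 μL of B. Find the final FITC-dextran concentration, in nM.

7100 nM

C_A = 311 μM / 50 = 6.22 μM.
C_B = 8830 nM = 8.83 μM.
C_mix = (C_A·V_A + C_B·V_B)/(V_A + V_B) = (6.22×8680 + 8.83×4390) / 13070 = 7.10 μM = 7100 nM.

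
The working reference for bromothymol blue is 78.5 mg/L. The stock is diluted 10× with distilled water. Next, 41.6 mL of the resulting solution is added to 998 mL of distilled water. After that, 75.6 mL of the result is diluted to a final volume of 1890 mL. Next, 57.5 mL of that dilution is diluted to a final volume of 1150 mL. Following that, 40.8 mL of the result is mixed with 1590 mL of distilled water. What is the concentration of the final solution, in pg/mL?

Overall dilution factor = 10 × 24.99 × 25 × 20 × 39.97 = 4.99 × 10⁶.
78.5 mg/L / 4.99 × 10⁶ = 1.57 × 10⁻⁵ mg/L = 15.7 pg/mL.

15.7 pg/mL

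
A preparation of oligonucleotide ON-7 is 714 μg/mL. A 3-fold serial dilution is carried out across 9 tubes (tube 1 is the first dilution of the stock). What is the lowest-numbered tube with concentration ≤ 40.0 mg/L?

Tube n has concentration 714 μg/mL / 3ⁿ.
Need 3ⁿ ≥ 714 μg/mL / 40.0 mg/L = 17.8, so n ≥ 2.62.
First such tube: n = 3.

tube 3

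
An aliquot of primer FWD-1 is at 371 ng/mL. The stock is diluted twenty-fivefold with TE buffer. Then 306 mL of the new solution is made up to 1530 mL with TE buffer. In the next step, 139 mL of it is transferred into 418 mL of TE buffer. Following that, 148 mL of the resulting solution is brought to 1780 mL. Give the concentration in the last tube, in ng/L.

Overall dilution factor = 25 × 5 × 4.007 × 12.03 = 6024.
371 ng/mL / 6024 = 0.0616 ng/mL = 61.6 ng/L.

61.6 ng/L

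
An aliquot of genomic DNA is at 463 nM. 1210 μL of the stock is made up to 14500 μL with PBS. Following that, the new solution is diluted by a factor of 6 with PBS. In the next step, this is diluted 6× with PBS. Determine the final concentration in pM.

1070 pM

Overall dilution factor = 11.98 × 6 × 6 = 431.
463 nM / 431 = 1.07 nM = 1070 pM.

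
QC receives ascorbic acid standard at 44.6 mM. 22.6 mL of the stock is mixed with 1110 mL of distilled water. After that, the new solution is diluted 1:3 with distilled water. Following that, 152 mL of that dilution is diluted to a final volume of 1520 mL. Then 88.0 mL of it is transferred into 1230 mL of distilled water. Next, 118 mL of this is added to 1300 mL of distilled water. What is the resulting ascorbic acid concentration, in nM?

165 nM

Overall dilution factor = 50.12 × 3 × 10 × 14.98 × 12.02 = 2.71 × 10⁵.
44.6 mM / 2.71 × 10⁵ = 1.65 × 10⁻⁴ mM = 165 nM.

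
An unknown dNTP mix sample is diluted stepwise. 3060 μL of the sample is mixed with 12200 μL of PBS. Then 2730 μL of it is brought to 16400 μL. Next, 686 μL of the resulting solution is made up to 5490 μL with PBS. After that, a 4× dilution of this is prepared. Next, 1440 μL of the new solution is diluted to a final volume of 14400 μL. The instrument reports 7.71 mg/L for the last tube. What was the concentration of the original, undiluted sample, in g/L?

73.9 g/L

Overall dilution factor = 4.987 × 6.007 × 8.003 × 4 × 10 = 9590.
Original = 7.71 mg/L × 9590 = 7.39 × 10⁴ mg/L = 73.9 g/L.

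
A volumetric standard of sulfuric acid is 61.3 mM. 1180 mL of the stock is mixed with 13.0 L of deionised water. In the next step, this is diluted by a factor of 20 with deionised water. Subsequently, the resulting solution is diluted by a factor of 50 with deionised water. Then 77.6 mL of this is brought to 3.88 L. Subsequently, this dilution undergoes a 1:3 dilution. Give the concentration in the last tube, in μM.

0.0340 μM

Overall dilution factor = 12.02 × 20 × 50 × 50 × 3 = 1.80 × 10⁶.
61.3 mM / 1.80 × 10⁶ = 3.40 × 10⁻⁵ mM = 0.0340 μM.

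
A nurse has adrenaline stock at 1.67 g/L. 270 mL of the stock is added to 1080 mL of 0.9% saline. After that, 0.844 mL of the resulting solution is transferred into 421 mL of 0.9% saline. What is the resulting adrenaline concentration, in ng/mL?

Overall dilution factor = 5 × 499.8 = 2499.
1.67 g/L / 2499 = 6.68 × 10⁻⁴ g/L = 668 ng/mL.

668 ng/mL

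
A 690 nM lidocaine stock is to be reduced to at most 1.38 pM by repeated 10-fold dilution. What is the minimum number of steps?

6

Need 10ⁿ ≥ 5.00 × 10⁵, so n ≥ log(5.00 × 10⁵)/log(10) = 5.70.
Minimum whole steps: n = 6.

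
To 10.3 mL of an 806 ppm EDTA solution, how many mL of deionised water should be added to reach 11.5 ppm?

712 mL

V₂ = C₁V₁/C₂ = 806 × 10.3 / 11.5 = 722 mL.
Diluent to add = V₂ − V₁ = 722 − 10.3 = 712 mL.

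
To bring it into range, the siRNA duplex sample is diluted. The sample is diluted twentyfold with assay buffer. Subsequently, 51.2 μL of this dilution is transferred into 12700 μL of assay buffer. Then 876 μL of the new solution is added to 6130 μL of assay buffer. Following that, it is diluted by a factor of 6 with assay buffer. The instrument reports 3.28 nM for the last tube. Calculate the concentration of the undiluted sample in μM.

Overall dilution factor = 20 × 249.0 × 7.998 × 6 = 2.39 × 10⁵.
Original = 3.28 nM × 2.39 × 10⁵ = 7.84 × 10⁵ nM = 784 μM.

784 μM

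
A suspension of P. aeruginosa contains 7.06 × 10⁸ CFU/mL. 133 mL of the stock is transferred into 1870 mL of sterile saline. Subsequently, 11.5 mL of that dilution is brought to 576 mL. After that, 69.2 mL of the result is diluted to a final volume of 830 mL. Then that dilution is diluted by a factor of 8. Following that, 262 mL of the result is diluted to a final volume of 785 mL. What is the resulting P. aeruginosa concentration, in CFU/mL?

Overall dilution factor = 15.06 × 50.09 × 11.99 × 8 × 2.996 = 2.17 × 10⁵.
7.06 × 10⁸ CFU/mL / 2.17 × 10⁵ = 3260 CFU/mL.

3260 CFU/mL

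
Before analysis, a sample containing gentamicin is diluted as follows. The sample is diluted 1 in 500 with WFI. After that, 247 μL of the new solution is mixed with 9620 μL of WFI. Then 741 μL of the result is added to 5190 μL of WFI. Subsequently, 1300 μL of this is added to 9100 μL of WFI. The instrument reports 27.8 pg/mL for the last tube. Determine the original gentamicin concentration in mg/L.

35.6 mg/L

Overall dilution factor = 500 × 39.95 × 8.004 × 8 = 1.28 × 10⁶.
Original = 27.8 pg/mL × 1.28 × 10⁶ = 3.56 × 10⁷ pg/mL = 35.6 mg/L.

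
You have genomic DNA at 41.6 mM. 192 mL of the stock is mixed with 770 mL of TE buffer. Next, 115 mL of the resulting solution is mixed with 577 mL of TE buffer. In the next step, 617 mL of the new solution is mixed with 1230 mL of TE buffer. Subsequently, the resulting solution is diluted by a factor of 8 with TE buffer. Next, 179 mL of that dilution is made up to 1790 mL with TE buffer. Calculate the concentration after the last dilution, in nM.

Overall dilution factor = 5.010 × 6.017 × 2.994 × 8 × 10 = 7220.
41.6 mM / 7220 = 5.76 × 10⁻³ mM = 5760 nM.

5760 nM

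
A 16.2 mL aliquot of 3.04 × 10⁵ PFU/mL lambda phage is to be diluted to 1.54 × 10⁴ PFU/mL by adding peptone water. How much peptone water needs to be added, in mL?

V₂ = C₁V₁/C₂ = 3.04 × 10⁵ × 16.2 / 1.54 × 10⁴ = 320 mL.
Diluent to add = V₂ − V₁ = 320 − 16.2 = 304 mL.

304 mL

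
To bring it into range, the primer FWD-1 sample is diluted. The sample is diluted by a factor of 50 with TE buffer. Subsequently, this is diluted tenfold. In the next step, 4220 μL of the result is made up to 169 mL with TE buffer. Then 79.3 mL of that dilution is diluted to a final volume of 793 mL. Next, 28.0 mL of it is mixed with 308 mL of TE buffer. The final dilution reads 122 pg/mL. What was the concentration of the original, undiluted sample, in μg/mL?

Overall dilution factor = 50 × 10 × 40.05 × 10 × 12 = 2.40 × 10⁶.
Original = 122 pg/mL × 2.40 × 10⁶ = 2.93 × 10⁸ pg/mL = 293 μg/mL.

293 μg/mL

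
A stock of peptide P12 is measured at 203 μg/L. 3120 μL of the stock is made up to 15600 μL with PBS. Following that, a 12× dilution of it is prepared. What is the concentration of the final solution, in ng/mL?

Overall dilution factor = 5 × 12 = 60.0.
203 μg/L / 60.0 = 3.38 μg/L = 3.38 ng/mL.

3.38 ng/mL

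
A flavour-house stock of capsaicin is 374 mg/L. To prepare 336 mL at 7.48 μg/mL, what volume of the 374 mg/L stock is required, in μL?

7.48 μg/mL = 7.48 mg/L.
V₁ = C₂V₂/C₁ = 7.48 × 336 / 374 = 6.72 mL = 6720 μL.

6720 μL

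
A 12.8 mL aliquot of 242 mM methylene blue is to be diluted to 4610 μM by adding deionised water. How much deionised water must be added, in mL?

659 mL

4610 μM = 4.61 mM.
V₂ = C₁V₁/C₂ = 242 × 12.8 / 4.61 = 672 mL.
Diluent to add = V₂ − V₁ = 672 − 12.8 = 659 mL.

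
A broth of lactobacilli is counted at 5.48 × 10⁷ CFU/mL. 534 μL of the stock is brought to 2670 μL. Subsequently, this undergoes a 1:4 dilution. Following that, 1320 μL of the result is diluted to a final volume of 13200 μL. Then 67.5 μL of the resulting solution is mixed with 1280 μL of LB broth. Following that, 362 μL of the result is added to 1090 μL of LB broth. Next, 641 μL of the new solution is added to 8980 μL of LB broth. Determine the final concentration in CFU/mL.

228 CFU/mL

Overall dilution factor = 5 × 4 × 10 × 19.96 × 4.011 × 15.01 = 2.40 × 10⁵.
5.48 × 10⁷ CFU/mL / 2.40 × 10⁵ = 228 CFU/mL.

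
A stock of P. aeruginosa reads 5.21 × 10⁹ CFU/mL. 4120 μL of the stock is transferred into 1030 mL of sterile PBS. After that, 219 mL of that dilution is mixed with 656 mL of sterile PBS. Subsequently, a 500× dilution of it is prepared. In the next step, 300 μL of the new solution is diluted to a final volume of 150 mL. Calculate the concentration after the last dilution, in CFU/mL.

Overall dilution factor = 251 × 3.995 × 500 × 500 = 2.51 × 10⁸.
5.21 × 10⁹ CFU/mL / 2.51 × 10⁸ = 20.8 CFU/mL.

20.8 CFU/mL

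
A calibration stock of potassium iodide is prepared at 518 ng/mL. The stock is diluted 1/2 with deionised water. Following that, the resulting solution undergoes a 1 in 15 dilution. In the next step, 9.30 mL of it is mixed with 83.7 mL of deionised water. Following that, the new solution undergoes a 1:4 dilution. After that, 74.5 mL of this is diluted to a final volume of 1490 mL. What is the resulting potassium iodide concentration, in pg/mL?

21.6 pg/mL

Overall dilution factor = 2 × 15 × 10 × 4 × 20 = 2.40 × 10⁴.
518 ng/mL / 2.40 × 10⁴ = 0.0216 ng/mL = 21.6 pg/mL.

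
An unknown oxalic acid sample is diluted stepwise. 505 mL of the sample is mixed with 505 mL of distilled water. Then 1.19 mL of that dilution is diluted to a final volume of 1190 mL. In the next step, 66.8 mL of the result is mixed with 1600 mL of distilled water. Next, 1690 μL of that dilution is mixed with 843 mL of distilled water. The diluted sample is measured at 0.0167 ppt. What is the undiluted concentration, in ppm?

0.417 ppm

Overall dilution factor = 2 × 1000 × 24.95 × 499.8 = 2.49 × 10⁷.
Original = 0.0167 ppt × 2.49 × 10⁷ = 4.17 × 10⁵ ppt = 0.417 ppm.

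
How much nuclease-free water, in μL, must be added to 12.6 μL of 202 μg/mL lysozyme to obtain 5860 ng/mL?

5860 ng/mL = 5.86 μg/mL.
V₂ = C₁V₁/C₂ = 202 × 12.6 / 5.86 = 434 μL.
Diluent to add = V₂ − V₁ = 434 − 12.6 = 422 μL.

422 μL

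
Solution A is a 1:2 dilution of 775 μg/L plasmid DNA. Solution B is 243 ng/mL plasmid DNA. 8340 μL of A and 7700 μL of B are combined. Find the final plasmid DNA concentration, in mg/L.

C_A = 775 μg/L / 2 = 388 μg/L.
C_B = 243 ng/mL = 243 μg/L.
C_mix = (C_A·V_A + C_B·V_B)/(V_A + V_B) = (388×8340 + 243×7700) / 16040 = 318 μg/L = 0.318 mg/L.

0.318 mg/L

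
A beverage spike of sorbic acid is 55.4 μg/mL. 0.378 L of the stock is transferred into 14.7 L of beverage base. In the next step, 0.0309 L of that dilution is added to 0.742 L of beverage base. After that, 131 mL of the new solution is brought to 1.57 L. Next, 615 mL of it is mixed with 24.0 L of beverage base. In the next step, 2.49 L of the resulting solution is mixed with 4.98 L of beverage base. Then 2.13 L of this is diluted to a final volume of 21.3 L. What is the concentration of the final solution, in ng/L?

3.86 ng/L

Overall dilution factor = 39.89 × 25.01 × 11.98 × 40.02 × 3 × 10 = 1.44 × 10⁷.
55.4 μg/mL / 1.44 × 10⁷ = 3.86 × 10⁻⁶ μg/mL = 3.86 ng/L.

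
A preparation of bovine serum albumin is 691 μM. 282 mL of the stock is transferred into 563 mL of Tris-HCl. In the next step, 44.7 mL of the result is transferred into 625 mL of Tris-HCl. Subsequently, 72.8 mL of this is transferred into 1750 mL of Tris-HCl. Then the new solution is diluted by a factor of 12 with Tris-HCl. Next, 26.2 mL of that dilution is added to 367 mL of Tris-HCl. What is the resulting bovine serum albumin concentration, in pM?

3410 pM

Overall dilution factor = 2.996 × 14.98 × 25.04 × 12 × 15.01 = 2.02 × 10⁵.
691 μM / 2.02 × 10⁵ = 3.41 × 10⁻³ μM = 3410 pM.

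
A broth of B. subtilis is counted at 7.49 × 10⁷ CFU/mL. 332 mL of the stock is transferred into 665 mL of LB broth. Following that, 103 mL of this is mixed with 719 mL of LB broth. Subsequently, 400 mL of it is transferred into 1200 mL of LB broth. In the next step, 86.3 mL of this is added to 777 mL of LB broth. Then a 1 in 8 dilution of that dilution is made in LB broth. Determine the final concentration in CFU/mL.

9760 CFU/mL

Overall dilution factor = 3.003 × 7.981 × 4 × 10.00 × 8 = 7672.
7.49 × 10⁷ CFU/mL / 7672 = 9760 CFU/mL.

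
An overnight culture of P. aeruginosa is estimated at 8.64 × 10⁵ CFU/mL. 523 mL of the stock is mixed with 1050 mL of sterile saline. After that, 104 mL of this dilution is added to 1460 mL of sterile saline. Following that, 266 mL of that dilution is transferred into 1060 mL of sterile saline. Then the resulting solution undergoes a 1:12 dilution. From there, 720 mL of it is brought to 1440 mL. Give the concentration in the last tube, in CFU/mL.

160 CFU/mL

Overall dilution factor = 3.008 × 15.04 × 4.985 × 12 × 2 = 5411.
8.64 × 10⁵ CFU/mL / 5411 = 160 CFU/mL.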